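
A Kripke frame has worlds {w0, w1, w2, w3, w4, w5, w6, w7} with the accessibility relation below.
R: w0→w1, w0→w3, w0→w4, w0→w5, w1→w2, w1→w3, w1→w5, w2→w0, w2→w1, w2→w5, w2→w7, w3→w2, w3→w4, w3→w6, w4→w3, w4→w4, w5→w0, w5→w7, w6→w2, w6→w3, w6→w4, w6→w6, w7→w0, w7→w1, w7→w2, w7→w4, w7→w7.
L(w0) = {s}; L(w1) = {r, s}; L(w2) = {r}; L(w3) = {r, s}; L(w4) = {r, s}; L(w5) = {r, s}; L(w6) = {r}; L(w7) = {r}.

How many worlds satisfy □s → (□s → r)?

7

Let φ = □s → (□s → r). Evaluate φ at each world:
  w0 (successors {w1, w3, w4, w5}): φ is false.
  w1 (successors {w2, w3, w5}): φ is true.
  w2 (successors {w0, w1, w5, w7}): φ is true.
  w3 (successors {w2, w4, w6}): φ is true.
  w4 (successors {w3, w4}): φ is true.
  w5 (successors {w0, w7}): φ is true.
  w6 (successors {w2, w3, w4, w6}): φ is true.
  w7 (successors {w0, w1, w2, w4, w7}): φ is true.
For instance, at w3:
  At w3: □s is false, □s → r is true, so □s → (□s → r) is true.
    At w3: □s requires s at every successor {w2, w4, w6}.
      s fails at w2, so □s is false at w3.
    At w3: □s is false, r is true, so □s → r is true.
      At w3: □s requires s at every successor {w2, w4, w6}.
        s fails at w2, so □s is false at w3.
Satisfying worlds: {w1, w2, w3, w4, w5, w6, w7}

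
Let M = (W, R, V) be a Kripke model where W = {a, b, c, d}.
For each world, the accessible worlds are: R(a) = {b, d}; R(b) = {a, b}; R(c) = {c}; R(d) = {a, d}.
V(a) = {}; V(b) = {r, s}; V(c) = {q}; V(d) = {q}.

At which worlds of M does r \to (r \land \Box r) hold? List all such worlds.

Let φ = r \to (r \land \Box r). Evaluate φ at each world:
  a (successors {b, d}): φ is true.
  b (successors {a, b}): φ is false.
  c (successors {c}): φ is true.
  d (successors {a, d}): φ is true.
For instance, at a:
  At a: r is false, r \land \Box r is false, so r \to (r \land \Box r) is true.
    At a: r is false, \Box r is false, so r \land \Box r is false.
      At a: \Box r requires r at every successor {b, d}.
        r fails at d, so \Box r is false at a.
Satisfying worlds: {a, c, d}

a, c, d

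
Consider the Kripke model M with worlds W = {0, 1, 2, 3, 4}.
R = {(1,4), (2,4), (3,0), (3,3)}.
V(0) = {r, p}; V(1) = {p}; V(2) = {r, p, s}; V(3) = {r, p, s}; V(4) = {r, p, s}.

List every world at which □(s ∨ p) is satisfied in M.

Let φ = □(s ∨ p). Evaluate φ at each world:
  0 (successors ∅): φ is true.
  1 (successors {4}): φ is true.
  2 (successors {4}): φ is true.
  3 (successors {0, 3}): φ is true.
  4 (successors ∅): φ is true.
For instance, at 1:
  At 1: □(s ∨ p) requires s ∨ p at every successor {4}.
    At 4: s ∨ p is true.
  So □(s ∨ p) is true at 1.
Satisfying worlds: {0, 1, 2, 3, 4}

0, 1, 2, 3, 4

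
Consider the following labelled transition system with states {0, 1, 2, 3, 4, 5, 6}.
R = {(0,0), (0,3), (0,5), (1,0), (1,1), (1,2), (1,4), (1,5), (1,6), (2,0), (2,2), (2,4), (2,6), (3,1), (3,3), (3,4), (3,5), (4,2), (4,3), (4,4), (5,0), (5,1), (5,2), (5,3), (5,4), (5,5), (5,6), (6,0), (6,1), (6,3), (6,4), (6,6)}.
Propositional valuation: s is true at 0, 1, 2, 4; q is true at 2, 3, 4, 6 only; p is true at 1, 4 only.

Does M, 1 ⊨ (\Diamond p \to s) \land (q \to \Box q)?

At 1: \Diamond p \to s is true, q \to \Box q is true, so (\Diamond p \to s) \land (q \to \Box q) is true.
  At 1: \Diamond p is true, s is true, so \Diamond p \to s is true.
    At 1: \Diamond p requires p at some successor in {0, 1, 2, 4, 5, 6}.
      p holds at 1, so \Diamond p is true at 1.
  At 1: q is false, \Box q is false, so q \to \Box q is true.
    At 1: \Box q requires q at every successor {0, 1, 2, 4, 5, 6}.
      q fails at 0, so \Box q is false at 1.

Yes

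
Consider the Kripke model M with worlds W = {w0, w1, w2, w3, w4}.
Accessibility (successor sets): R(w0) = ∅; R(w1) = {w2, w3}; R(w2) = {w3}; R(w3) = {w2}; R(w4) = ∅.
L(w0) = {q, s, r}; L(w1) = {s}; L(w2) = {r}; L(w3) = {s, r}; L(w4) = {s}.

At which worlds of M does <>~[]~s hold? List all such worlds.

w1, w3

Let φ = <>~[]~s. Evaluate φ at each world:
  w0 (successors ∅): φ is false.
  w1 (successors {w2, w3}): φ is true.
  w2 (successors {w3}): φ is false.
  w3 (successors {w2}): φ is true.
  w4 (successors ∅): φ is false.
For instance, at w1:
  At w1: <>~[]~s requires ~[]~s at some successor in {w2, w3}.
    ~[]~s holds at w2, so <>~[]~s is true at w1.
      At w2: []~s is false, so ~[]~s is true.
Satisfying worlds: {w1, w3}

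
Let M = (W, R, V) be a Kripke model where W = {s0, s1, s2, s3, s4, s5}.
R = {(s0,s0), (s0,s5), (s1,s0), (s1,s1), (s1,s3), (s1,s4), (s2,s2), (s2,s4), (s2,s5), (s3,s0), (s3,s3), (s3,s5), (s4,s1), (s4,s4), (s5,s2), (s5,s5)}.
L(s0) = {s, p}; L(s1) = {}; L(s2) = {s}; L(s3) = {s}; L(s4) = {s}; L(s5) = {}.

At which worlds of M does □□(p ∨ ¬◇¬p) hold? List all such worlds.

Let φ = □□(p ∨ ¬◇¬p). Evaluate φ at each world:
  s0 (successors {s0, s5}): φ is false.
  s1 (successors {s0, s1, s3, s4}): φ is false.
  s2 (successors {s2, s4, s5}): φ is false.
  s3 (successors {s0, s3, s5}): φ is false.
  s4 (successors {s1, s4}): φ is false.
  s5 (successors {s2, s5}): φ is false.
For instance, at s0:
  At s0: □□(p ∨ ¬◇¬p) requires □(p ∨ ¬◇¬p) at every successor {s0, s5}.
    □(p ∨ ¬◇¬p) fails at s0, so □□(p ∨ ¬◇¬p) is false at s0.
      At s0: □(p ∨ ¬◇¬p) requires p ∨ ¬◇¬p at every successor {s0, s5}.
        p ∨ ¬◇¬p fails at s5, so □(p ∨ ¬◇¬p) is false at s0.
Satisfying worlds: none.

none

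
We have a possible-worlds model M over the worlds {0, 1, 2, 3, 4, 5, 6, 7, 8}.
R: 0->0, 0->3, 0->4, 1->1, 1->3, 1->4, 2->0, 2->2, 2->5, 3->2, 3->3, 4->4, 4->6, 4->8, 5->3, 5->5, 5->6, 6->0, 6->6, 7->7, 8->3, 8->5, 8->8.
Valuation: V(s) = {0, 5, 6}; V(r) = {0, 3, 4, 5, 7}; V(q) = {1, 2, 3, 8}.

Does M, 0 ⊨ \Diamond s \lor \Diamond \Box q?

Yes

At 0: \Diamond s is true, \Diamond \Box q is true, so \Diamond s \lor \Diamond \Box q is true.
  At 0: \Diamond s requires s at some successor in {0, 3, 4}.
    s holds at 0, so \Diamond s is true at 0.
  At 0: \Diamond \Box q requires \Box q at some successor in {0, 3, 4}.
    \Box q holds at 3, so \Diamond \Box q is true at 0.
      At 3: \Box q requires q at every successor {2, 3}.
        At 2: q is true.
        At 3: q is true.
      So \Box q is true at 3.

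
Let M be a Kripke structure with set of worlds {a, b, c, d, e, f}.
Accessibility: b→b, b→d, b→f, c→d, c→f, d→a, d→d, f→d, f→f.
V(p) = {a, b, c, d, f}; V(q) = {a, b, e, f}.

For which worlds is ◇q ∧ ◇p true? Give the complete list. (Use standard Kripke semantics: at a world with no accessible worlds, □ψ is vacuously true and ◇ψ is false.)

Recall that ◇ψ holds at a world iff ψ holds at some accessible world.
Let φ = ◇q ∧ ◇p. Evaluate φ at each world:
  a (successors ∅): φ is false.
  b (successors {b, d, f}): φ is true.
  c (successors {d, f}): φ is true.
  d (successors {a, d}): φ is true.
  e (successors ∅): φ is false.
  f (successors {d, f}): φ is true.
For instance, at d:
  At d: ◇q is true, ◇p is true, so ◇q ∧ ◇p is true.
    At d: ◇q requires q at some successor in {a, d}.
      q holds at a, so ◇q is true at d.
    At d: ◇p requires p at some successor in {a, d}.
      p holds at a, so ◇p is true at d.
Satisfying worlds: {b, c, d, f}

b, c, d, f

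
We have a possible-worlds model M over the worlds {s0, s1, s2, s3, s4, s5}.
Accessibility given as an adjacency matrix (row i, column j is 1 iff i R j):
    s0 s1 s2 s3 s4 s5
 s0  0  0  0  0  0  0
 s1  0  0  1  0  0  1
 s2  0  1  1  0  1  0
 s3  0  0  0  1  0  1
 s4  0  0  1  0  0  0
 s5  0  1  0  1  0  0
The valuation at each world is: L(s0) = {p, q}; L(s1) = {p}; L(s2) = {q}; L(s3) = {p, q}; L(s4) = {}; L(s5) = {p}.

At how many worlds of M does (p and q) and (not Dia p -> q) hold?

2

Let φ = (p and q) and (not Dia p -> q). Evaluate φ at each world:
  s0 (successors ∅): φ is true.
  s1 (successors {s2, s5}): φ is false.
  s2 (successors {s1, s2, s4}): φ is false.
  s3 (successors {s3, s5}): φ is true.
  s4 (successors {s2}): φ is false.
  s5 (successors {s1, s3}): φ is false.
For instance, at s5:
  At s5: p and q is false, not Dia p -> q is true, so (p and q) and (not Dia p -> q) is false.
    At s5: not Dia p is false, q is false, so not Dia p -> q is true.
      At s5: Dia p is true, so not Dia p is false.
Satisfying worlds: {s0, s3}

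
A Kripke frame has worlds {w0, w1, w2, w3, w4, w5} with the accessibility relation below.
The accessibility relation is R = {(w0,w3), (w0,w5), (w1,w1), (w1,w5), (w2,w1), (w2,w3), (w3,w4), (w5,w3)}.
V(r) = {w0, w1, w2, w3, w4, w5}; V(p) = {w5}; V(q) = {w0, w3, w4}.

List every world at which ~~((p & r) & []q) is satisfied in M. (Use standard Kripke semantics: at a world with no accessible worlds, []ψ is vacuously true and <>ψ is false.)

w5

Recall that []ψ holds at a world iff ψ holds at every accessible world, and <>ψ holds iff ψ holds at some accessible world.
Let φ = ~~((p & r) & []q). Evaluate φ at each world:
  w0 (successors {w3, w5}): φ is false.
  w1 (successors {w1, w5}): φ is false.
  w2 (successors {w1, w3}): φ is false.
  w3 (successors {w4}): φ is false.
  w4 (successors ∅): φ is false.
  w5 (successors {w3}): φ is true.
For instance, at w2:
  At w2: ~((p & r) & []q) is true, so ~~((p & r) & []q) is false.
    At w2: (p & r) & []q is false, so ~((p & r) & []q) is true.
      At w2: p & r is false, []q is false, so (p & r) & []q is false.
Satisfying worlds: {w5}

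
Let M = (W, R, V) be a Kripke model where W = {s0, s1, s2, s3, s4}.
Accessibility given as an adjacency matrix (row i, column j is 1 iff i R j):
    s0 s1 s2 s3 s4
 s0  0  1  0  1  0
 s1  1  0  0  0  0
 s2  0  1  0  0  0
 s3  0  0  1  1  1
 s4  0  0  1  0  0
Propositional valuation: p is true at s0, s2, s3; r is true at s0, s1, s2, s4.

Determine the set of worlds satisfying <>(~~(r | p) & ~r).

s0, s3

Let φ = <>(~~(r | p) & ~r). Evaluate φ at each world:
  s0 (successors {s1, s3}): φ is true.
  s1 (successors {s0}): φ is false.
  s2 (successors {s1}): φ is false.
  s3 (successors {s2, s3, s4}): φ is true.
  s4 (successors {s2}): φ is false.
For instance, at s2:
  At s2: <>(~~(r | p) & ~r) requires ~~(r | p) & ~r at some successor in {s1}.
    At s1: ~~(r | p) & ~r is false.
  So <>(~~(r | p) & ~r) is false at s2.
Satisfying worlds: {s0, s3}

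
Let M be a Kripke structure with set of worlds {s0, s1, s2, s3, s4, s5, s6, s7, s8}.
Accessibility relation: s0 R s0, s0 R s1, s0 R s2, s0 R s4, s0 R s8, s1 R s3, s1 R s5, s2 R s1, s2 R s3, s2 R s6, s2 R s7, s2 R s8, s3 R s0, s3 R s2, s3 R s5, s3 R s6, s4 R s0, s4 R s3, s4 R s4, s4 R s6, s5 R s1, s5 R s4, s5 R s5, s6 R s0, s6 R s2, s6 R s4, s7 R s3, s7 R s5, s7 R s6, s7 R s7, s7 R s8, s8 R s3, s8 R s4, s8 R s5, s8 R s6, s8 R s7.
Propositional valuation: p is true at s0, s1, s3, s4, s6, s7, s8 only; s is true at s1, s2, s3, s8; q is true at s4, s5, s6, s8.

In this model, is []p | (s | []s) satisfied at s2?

Yes

At s2: []p is true, s | []s is true, so []p | (s | []s) is true.
  At s2: []p requires p at every successor {s1, s3, s6, s7, s8}.
    At s1: p is true.
    At s3: p is true.
    At s6: p is true.
    At s7: p is true.
    At s8: p is true.
  So []p is true at s2.
  At s2: s is true, []s is false, so s | []s is true.
    At s2: []s requires s at every successor {s1, s3, s6, s7, s8}.
      s fails at s6, so []s is false at s2.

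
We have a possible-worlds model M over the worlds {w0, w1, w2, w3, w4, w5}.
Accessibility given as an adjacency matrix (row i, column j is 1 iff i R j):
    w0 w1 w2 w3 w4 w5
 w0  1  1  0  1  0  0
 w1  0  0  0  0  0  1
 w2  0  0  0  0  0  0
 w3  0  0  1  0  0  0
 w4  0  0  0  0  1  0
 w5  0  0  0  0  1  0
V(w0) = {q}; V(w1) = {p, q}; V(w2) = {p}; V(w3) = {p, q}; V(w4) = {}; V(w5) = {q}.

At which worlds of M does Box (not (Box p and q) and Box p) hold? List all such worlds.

Let φ = Box (not (Box p and q) and Box p). Evaluate φ at each world:
  w0 (successors {w0, w1, w3}): φ is false.
  w1 (successors {w5}): φ is false.
  w2 (successors ∅): φ is true.
  w3 (successors {w2}): φ is true.
  w4 (successors {w4}): φ is false.
  w5 (successors {w4}): φ is false.
For instance, at w4:
  At w4: Box (not (Box p and q) and Box p) requires not (Box p and q) and Box p at every successor {w4}.
    not (Box p and q) and Box p fails at w4, so Box (not (Box p and q) and Box p) is false at w4.
      At w4: not (Box p and q) is true, Box p is false, so not (Box p and q) and Box p is false.
Satisfying worlds: {w2, w3}

w2, w3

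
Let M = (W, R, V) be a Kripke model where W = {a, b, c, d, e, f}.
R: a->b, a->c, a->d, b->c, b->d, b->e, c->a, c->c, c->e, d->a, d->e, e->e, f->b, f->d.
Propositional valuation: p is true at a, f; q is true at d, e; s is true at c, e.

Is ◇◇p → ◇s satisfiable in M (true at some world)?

Yes

Recall that ◇ψ holds at a world iff ψ holds at some accessible world.
Let φ = ◇◇p → ◇s. Evaluate φ at each world:
  a (successors {b, c, d}): φ is true.
  b (successors {c, d, e}): φ is true.
  c (successors {a, c, e}): φ is true.
  d (successors {a, e}): φ is true.
  e (successors {e}): φ is true.
  f (successors {b, d}): φ is false.
Detail at a (witness):
  At a: ◇◇p is true, ◇s is true, so ◇◇p → ◇s is true.
    At a: ◇◇p requires ◇p at some successor in {b, c, d}.
      ◇p holds at c, so ◇◇p is true at a.
    At a: ◇s requires s at some successor in {b, c, d}.
      s holds at c, so ◇s is true at a.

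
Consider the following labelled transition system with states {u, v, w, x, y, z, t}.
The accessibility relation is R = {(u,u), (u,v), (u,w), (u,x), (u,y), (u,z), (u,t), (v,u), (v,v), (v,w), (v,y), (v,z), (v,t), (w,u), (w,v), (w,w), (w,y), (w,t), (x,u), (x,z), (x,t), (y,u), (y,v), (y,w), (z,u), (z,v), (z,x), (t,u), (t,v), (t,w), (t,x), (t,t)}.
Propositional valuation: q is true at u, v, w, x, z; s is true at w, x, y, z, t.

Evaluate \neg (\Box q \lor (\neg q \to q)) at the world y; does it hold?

No

At y: \Box q \lor (\neg q \to q) is true, so \neg (\Box q \lor (\neg q \to q)) is false.
  At y: \Box q is true, \neg q \to q is false, so \Box q \lor (\neg q \to q) is true.
    At y: \Box q requires q at every successor {u, v, w}.
      At u: q is true.
      At v: q is true.
      At w: q is true.
    So \Box q is true at y.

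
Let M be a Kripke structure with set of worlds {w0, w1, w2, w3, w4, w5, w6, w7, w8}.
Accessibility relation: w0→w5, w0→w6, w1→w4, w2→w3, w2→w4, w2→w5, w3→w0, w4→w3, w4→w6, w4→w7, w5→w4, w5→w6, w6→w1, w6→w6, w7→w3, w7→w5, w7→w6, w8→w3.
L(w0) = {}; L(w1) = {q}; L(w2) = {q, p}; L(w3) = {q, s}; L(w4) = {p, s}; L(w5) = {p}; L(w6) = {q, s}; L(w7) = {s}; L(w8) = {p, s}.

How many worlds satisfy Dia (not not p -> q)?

8

Let φ = Dia (not not p -> q). Evaluate φ at each world:
  w0 (successors {w5, w6}): φ is true.
  w1 (successors {w4}): φ is false.
  w2 (successors {w3, w4, w5}): φ is true.
  w3 (successors {w0}): φ is true.
  w4 (successors {w3, w6, w7}): φ is true.
  w5 (successors {w4, w6}): φ is true.
  w6 (successors {w1, w6}): φ is true.
  w7 (successors {w3, w5, w6}): φ is true.
  w8 (successors {w3}): φ is true.
For instance, at w1:
  At w1: Dia (not not p -> q) requires not not p -> q at some successor in {w4}.
    At w4: not not p -> q is false.
  So Dia (not not p -> q) is false at w1.
Satisfying worlds: {w0, w2, w3, w4, w5, w6, w7, w8}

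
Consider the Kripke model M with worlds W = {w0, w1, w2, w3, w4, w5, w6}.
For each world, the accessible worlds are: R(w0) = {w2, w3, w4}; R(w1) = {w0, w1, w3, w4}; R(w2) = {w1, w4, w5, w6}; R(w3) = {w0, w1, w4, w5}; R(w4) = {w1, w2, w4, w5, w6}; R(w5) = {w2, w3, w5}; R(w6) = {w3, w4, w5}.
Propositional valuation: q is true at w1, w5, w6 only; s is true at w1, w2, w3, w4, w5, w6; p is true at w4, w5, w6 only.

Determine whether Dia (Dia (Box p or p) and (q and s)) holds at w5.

Yes

At w5: Dia (Dia (Box p or p) and (q and s)) requires Dia (Box p or p) and (q and s) at some successor in {w2, w3, w5}.
  Dia (Box p or p) and (q and s) holds at w5, so Dia (Dia (Box p or p) and (q and s)) is true at w5.
    At w5: Dia (Box p or p) is true, q and s is true, so Dia (Box p or p) and (q and s) is true.
      At w5: Dia (Box p or p) requires Box p or p at some successor in {w2, w3, w5}.
        Box p or p holds at w5, so Dia (Box p or p) is true at w5.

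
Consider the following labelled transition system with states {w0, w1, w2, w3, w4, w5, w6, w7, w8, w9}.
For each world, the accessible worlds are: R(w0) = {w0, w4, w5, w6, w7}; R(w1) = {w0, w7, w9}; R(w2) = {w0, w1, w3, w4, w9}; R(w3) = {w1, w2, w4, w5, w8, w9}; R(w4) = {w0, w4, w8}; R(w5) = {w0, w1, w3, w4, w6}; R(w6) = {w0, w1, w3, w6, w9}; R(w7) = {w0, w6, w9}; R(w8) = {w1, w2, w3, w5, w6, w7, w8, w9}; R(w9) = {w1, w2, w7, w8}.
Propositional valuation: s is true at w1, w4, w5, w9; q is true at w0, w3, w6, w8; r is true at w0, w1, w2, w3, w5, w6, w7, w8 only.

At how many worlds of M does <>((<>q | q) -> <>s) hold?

Let φ = <>((<>q | q) -> <>s). Evaluate φ at each world:
  w0 (successors {w0, w4, w5, w6, w7}): φ is true.
  w1 (successors {w0, w7, w9}): φ is true.
  w2 (successors {w0, w1, w3, w4, w9}): φ is true.
  w3 (successors {w1, w2, w4, w5, w8, w9}): φ is true.
  w4 (successors {w0, w4, w8}): φ is true.
  w5 (successors {w0, w1, w3, w4, w6}): φ is true.
  w6 (successors {w0, w1, w3, w6, w9}): φ is true.
  w7 (successors {w0, w6, w9}): φ is true.
  w8 (successors {w1, w2, w3, w5, w6, w7, w8, w9}): φ is true.
  w9 (successors {w1, w2, w7, w8}): φ is true.
For instance, at w5:
  At w5: <>((<>q | q) -> <>s) requires (<>q | q) -> <>s at some successor in {w0, w1, w3, w4, w6}.
    (<>q | q) -> <>s holds at w0, so <>((<>q | q) -> <>s) is true at w5.
      At w0: <>q | q is true, <>s is true, so (<>q | q) -> <>s is true.
Satisfying worlds: {w0, w1, w2, w3, w4, w5, w6, w7, w8, w9}

10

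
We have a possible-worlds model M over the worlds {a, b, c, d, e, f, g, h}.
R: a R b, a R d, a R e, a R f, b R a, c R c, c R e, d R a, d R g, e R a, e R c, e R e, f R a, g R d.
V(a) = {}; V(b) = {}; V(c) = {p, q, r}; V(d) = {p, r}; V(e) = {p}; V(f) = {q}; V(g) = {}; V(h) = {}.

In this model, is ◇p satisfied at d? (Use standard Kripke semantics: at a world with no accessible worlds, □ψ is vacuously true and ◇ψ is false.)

No

At d: ◇p requires p at some successor in {a, g}.
  At a: p is false.
  At g: p is false.
So ◇p is false at d.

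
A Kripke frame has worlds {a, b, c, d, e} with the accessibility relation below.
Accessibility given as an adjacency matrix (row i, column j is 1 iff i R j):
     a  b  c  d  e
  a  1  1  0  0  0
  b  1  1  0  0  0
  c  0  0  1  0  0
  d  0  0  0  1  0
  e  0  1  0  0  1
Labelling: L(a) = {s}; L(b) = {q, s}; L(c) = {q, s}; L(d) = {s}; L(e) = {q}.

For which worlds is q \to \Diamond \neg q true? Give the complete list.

a, b, d

Let φ = q \to \Diamond \neg q. Evaluate φ at each world:
  a (successors {a, b}): φ is true.
  b (successors {a, b}): φ is true.
  c (successors {c}): φ is false.
  d (successors {d}): φ is true.
  e (successors {b, e}): φ is false.
For instance, at a:
  At a: q is false, \Diamond \neg q is true, so q \to \Diamond \neg q is true.
    At a: \Diamond \neg q requires \neg q at some successor in {a, b}.
      \neg q holds at a, so \Diamond \neg q is true at a.
Satisfying worlds: {a, b, d}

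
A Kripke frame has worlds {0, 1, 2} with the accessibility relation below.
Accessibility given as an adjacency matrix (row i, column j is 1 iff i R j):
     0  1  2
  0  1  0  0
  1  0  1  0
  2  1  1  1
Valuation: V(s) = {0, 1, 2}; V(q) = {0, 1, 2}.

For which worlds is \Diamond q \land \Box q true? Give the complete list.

0, 1, 2

Recall that \Box ψ holds at a world iff ψ holds at every accessible world, and \Diamond ψ holds iff ψ holds at some accessible world.
Let φ = \Diamond q \land \Box q. Evaluate φ at each world:
  0 (successors {0}): φ is true.
  1 (successors {1}): φ is true.
  2 (successors {0, 1, 2}): φ is true.
For instance, at 1:
  At 1: \Diamond q is true, \Box q is true, so \Diamond q \land \Box q is true.
    At 1: \Diamond q requires q at some successor in {1}.
      q holds at 1, so \Diamond q is true at 1.
    At 1: \Box q requires q at every successor {1}.
      At 1: q is true.
    So \Box q is true at 1.
Satisfying worlds: {0, 1, 2}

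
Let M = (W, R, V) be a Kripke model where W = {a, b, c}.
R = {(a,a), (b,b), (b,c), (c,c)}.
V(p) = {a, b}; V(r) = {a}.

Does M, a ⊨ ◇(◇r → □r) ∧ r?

At a: ◇(◇r → □r) is true, r is true, so ◇(◇r → □r) ∧ r is true.
  At a: ◇(◇r → □r) requires ◇r → □r at some successor in {a}.
    ◇r → □r holds at a, so ◇(◇r → □r) is true at a.
      At a: ◇r is true, □r is true, so ◇r → □r is true.

Yes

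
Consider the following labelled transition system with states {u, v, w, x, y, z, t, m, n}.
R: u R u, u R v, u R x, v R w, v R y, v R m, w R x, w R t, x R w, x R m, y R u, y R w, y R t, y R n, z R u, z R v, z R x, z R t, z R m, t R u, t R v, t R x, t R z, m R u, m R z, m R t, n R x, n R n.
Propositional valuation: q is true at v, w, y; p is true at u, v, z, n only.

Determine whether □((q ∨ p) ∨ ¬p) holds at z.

Recall that □ψ holds at a world iff ψ holds at every accessible world, and ◇ψ holds iff ψ holds at some accessible world.
At z: □((q ∨ p) ∨ ¬p) requires (q ∨ p) ∨ ¬p at every successor {u, v, x, t, m}.
  At u: (q ∨ p) ∨ ¬p is true.
  At v: (q ∨ p) ∨ ¬p is true.
  At x: (q ∨ p) ∨ ¬p is true.
  At t: (q ∨ p) ∨ ¬p is true.
  At m: (q ∨ p) ∨ ¬p is true.
So □((q ∨ p) ∨ ¬p) is true at z.

Yes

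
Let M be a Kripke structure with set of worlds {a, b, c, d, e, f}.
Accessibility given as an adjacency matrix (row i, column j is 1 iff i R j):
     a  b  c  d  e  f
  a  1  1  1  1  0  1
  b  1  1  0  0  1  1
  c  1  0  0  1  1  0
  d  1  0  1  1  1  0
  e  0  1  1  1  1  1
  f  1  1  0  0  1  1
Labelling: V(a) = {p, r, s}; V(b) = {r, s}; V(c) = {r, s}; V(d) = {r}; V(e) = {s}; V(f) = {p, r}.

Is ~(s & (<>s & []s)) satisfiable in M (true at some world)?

Yes

Let φ = ~(s & (<>s & []s)). Evaluate φ at each world:
  a (successors {a, b, c, d, f}): φ is true.
  b (successors {a, b, e, f}): φ is true.
  c (successors {a, d, e}): φ is true.
  d (successors {a, c, d, e}): φ is true.
  e (successors {b, c, d, e, f}): φ is true.
  f (successors {a, b, e, f}): φ is true.
Detail at a (witness):
  At a: s & (<>s & []s) is false, so ~(s & (<>s & []s)) is true.
    At a: s is true, <>s & []s is false, so s & (<>s & []s) is false.
      At a: <>s is true, []s is false, so <>s & []s is false.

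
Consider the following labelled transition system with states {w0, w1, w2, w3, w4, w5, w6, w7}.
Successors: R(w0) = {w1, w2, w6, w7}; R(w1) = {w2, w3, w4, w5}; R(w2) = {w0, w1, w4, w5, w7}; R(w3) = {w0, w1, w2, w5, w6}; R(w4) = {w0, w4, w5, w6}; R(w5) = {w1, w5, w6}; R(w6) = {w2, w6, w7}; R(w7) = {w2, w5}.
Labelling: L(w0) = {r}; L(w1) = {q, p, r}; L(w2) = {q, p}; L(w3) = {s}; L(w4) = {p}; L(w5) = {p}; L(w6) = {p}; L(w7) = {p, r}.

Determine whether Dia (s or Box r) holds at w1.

At w1: Dia (s or Box r) requires s or Box r at some successor in {w2, w3, w4, w5}.
  s or Box r holds at w3, so Dia (s or Box r) is true at w1.
    At w3: s is true, Box r is false, so s or Box r is true.
      At w3: Box r requires r at every successor {w0, w1, w2, w5, w6}.
        r fails at w2, so Box r is false at w3.

Yes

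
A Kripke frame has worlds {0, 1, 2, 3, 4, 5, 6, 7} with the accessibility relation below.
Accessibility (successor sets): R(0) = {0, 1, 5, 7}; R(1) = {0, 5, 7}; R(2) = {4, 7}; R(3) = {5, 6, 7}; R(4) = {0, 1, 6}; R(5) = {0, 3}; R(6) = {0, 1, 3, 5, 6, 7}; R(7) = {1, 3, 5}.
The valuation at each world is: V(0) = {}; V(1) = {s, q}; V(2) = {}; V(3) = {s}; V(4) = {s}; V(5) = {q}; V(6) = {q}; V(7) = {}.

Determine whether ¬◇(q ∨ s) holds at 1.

At 1: ◇(q ∨ s) is true, so ¬◇(q ∨ s) is false.
  At 1: ◇(q ∨ s) requires q ∨ s at some successor in {0, 5, 7}.
    q ∨ s holds at 5, so ◇(q ∨ s) is true at 1.

No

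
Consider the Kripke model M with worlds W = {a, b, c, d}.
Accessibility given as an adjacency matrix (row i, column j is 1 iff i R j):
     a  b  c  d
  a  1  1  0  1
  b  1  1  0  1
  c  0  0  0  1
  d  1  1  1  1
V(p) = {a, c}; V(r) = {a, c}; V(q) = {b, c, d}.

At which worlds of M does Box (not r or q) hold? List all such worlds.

Recall that Box ψ holds at a world iff ψ holds at every accessible world, and Dia ψ holds iff ψ holds at some accessible world.
Let φ = Box (not r or q). Evaluate φ at each world:
  a (successors {a, b, d}): φ is false.
  b (successors {a, b, d}): φ is false.
  c (successors {d}): φ is true.
  d (successors {a, b, c, d}): φ is false.
For instance, at c:
  At c: Box (not r or q) requires not r or q at every successor {d}.
    At d: not r or q is true.
  So Box (not r or q) is true at c.
Satisfying worlds: {c}

c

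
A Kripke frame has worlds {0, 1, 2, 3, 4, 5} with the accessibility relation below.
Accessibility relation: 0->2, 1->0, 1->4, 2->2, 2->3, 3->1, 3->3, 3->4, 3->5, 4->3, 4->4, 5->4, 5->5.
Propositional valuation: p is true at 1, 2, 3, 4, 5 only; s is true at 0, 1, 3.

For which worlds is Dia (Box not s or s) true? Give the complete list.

Let φ = Dia (Box not s or s). Evaluate φ at each world:
  0 (successors {2}): φ is false.
  1 (successors {0, 4}): φ is true.
  2 (successors {2, 3}): φ is true.
  3 (successors {1, 3, 4, 5}): φ is true.
  4 (successors {3, 4}): φ is true.
  5 (successors {4, 5}): φ is true.
For instance, at 0:
  At 0: Dia (Box not s or s) requires Box not s or s at some successor in {2}.
    At 2: Box not s or s is false.
  So Dia (Box not s or s) is false at 0.
Satisfying worlds: {1, 2, 3, 4, 5}

1, 2, 3, 4, 5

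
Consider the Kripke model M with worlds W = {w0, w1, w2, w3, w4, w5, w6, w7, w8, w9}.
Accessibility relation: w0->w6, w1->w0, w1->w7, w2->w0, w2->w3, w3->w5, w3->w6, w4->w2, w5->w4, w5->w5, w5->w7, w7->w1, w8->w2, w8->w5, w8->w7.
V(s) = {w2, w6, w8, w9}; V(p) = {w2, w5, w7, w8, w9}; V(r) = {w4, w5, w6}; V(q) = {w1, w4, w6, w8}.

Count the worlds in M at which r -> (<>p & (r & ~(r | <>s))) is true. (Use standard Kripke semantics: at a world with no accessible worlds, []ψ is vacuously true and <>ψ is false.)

7

Recall that <>ψ holds at a world iff ψ holds at some accessible world.
Let φ = r -> (<>p & (r & ~(r | <>s))). Evaluate φ at each world:
  w0 (successors {w6}): φ is true.
  w1 (successors {w0, w7}): φ is true.
  w2 (successors {w0, w3}): φ is true.
  w3 (successors {w5, w6}): φ is true.
  w4 (successors {w2}): φ is false.
  w5 (successors {w4, w5, w7}): φ is false.
  w6 (successors ∅): φ is false.
  w7 (successors {w1}): φ is true.
  w8 (successors {w2, w5, w7}): φ is true.
  w9 (successors ∅): φ is true.
For instance, at w5:
  At w5: r is true, <>p & (r & ~(r | <>s)) is false, so r -> (<>p & (r & ~(r | <>s))) is false.
    At w5: <>p is true, r & ~(r | <>s) is false, so <>p & (r & ~(r | <>s)) is false.
      At w5: <>p requires p at some successor in {w4, w5, w7}.
        p holds at w5, so <>p is true at w5.
      At w5: r is true, ~(r | <>s) is false, so r & ~(r | <>s) is false.
Satisfying worlds: {w0, w1, w2, w3, w7, w8, w9}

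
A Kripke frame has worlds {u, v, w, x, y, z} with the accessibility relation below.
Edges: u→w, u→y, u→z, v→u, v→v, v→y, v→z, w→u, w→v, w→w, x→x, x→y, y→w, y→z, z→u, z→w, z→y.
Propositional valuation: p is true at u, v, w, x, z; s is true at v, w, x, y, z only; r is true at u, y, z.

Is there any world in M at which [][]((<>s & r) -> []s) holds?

Recall that []ψ holds at a world iff ψ holds at every accessible world, and <>ψ holds iff ψ holds at some accessible world.
Let φ = [][]((<>s & r) -> []s). Evaluate φ at each world:
  u (successors {w, y, z}): φ is false.
  v (successors {u, v, y, z}): φ is false.
  w (successors {u, v, w}): φ is false.
  x (successors {x, y}): φ is false.
  y (successors {w, z}): φ is true.
  z (successors {u, w, y}): φ is false.
Detail at y (witness):
  At y: [][]((<>s & r) -> []s) requires []((<>s & r) -> []s) at every successor {w, z}.
      At w: []((<>s & r) -> []s) requires (<>s & r) -> []s at every successor {u, v, w}.
        At u: (<>s & r) -> []s is true.
        At v: (<>s & r) -> []s is true.
        At w: (<>s & r) -> []s is true.
      So []((<>s & r) -> []s) is true at w.
      At z: []((<>s & r) -> []s) requires (<>s & r) -> []s at every successor {u, w, y}.
        At u: (<>s & r) -> []s is true.
        At w: (<>s & r) -> []s is true.
        At y: (<>s & r) -> []s is true.
      So []((<>s & r) -> []s) is true at z.
  So [][]((<>s & r) -> []s) is true at y.

Yes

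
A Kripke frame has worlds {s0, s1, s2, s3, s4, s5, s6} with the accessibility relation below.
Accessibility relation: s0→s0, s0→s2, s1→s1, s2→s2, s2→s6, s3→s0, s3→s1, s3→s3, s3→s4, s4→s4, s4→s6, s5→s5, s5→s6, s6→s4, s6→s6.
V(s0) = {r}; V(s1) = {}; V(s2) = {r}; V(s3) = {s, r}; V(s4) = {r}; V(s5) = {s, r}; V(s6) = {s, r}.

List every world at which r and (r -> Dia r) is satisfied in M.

s0, s2, s3, s4, s5, s6

Recall that Dia ψ holds at a world iff ψ holds at some accessible world.
Let φ = r and (r -> Dia r). Evaluate φ at each world:
  s0 (successors {s0, s2}): φ is true.
  s1 (successors {s1}): φ is false.
  s2 (successors {s2, s6}): φ is true.
  s3 (successors {s0, s1, s3, s4}): φ is true.
  s4 (successors {s4, s6}): φ is true.
  s5 (successors {s5, s6}): φ is true.
  s6 (successors {s4, s6}): φ is true.
For instance, at s4:
  At s4: r is true, r -> Dia r is true, so r and (r -> Dia r) is true.
    At s4: r is true, Dia r is true, so r -> Dia r is true.
      At s4: Dia r requires r at some successor in {s4, s6}.
        r holds at s4, so Dia r is true at s4.
Satisfying worlds: {s0, s2, s3, s4, s5, s6}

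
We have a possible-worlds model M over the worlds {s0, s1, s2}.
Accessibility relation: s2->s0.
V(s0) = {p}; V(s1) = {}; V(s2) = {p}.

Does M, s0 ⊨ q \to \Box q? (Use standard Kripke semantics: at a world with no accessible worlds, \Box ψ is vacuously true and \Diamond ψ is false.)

At s0: q is false, \Box q is true, so q \to \Box q is true.
  At s0: no accessible worlds, so \Box q holds vacuously.

Yes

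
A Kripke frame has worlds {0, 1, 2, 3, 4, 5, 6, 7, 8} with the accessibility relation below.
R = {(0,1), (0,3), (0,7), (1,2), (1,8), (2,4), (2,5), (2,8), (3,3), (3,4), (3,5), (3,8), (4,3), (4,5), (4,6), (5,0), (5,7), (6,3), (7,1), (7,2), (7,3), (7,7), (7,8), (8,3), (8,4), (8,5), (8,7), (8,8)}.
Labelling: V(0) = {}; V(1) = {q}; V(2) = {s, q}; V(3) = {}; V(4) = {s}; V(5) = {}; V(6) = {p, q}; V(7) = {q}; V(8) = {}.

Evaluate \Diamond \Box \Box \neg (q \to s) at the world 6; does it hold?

At 6: \Diamond \Box \Box \neg (q \to s) requires \Box \Box \neg (q \to s) at some successor in {3}.
  At 3: \Box \Box \neg (q \to s) is false.
So \Diamond \Box \Box \neg (q \to s) is false at 6.

No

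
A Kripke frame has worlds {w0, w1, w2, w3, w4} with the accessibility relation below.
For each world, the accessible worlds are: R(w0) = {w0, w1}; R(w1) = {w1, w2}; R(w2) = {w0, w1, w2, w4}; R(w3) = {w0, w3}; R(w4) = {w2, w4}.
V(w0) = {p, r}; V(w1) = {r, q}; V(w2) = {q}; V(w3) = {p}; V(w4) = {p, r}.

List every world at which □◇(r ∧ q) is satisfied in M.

Let φ = □◇(r ∧ q). Evaluate φ at each world:
  w0 (successors {w0, w1}): φ is true.
  w1 (successors {w1, w2}): φ is true.
  w2 (successors {w0, w1, w2, w4}): φ is false.
  w3 (successors {w0, w3}): φ is false.
  w4 (successors {w2, w4}): φ is false.
For instance, at w2:
  At w2: □◇(r ∧ q) requires ◇(r ∧ q) at every successor {w0, w1, w2, w4}.
    ◇(r ∧ q) fails at w4, so □◇(r ∧ q) is false at w2.
      At w4: ◇(r ∧ q) requires r ∧ q at some successor in {w2, w4}.
        At w2: r ∧ q is false.
        At w4: r ∧ q is false.
      So ◇(r ∧ q) is false at w4.
Satisfying worlds: {w0, w1}

w0, w1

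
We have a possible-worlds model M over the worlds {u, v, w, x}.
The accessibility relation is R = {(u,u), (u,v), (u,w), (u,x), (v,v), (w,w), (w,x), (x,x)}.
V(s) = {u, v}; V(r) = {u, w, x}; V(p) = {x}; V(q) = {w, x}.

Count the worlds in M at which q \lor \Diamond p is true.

3

Let φ = q \lor \Diamond p. Evaluate φ at each world:
  u (successors {u, v, w, x}): φ is true.
  v (successors {v}): φ is false.
  w (successors {w, x}): φ is true.
  x (successors {x}): φ is true.
For instance, at w:
  At w: q is true, \Diamond p is true, so q \lor \Diamond p is true.
    At w: \Diamond p requires p at some successor in {w, x}.
      p holds at x, so \Diamond p is true at w.
Satisfying worlds: {u, w, x}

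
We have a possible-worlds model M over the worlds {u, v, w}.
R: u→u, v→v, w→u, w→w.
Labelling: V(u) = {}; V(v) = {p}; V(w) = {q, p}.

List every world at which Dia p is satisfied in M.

Recall that Dia ψ holds at a world iff ψ holds at some accessible world.
Let φ = Dia p. Evaluate φ at each world:
  u (successors {u}): φ is false.
  v (successors {v}): φ is true.
  w (successors {u, w}): φ is true.
For instance, at v:
  At v: Dia p requires p at some successor in {v}.
    p holds at v, so Dia p is true at v.
Satisfying worlds: {v, w}

v, w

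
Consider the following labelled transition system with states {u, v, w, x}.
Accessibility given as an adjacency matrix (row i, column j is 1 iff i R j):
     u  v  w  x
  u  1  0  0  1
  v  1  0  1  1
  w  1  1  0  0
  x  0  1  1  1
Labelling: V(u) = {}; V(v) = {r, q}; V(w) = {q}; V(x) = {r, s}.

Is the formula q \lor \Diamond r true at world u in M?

Yes

Recall that \Diamond ψ holds at a world iff ψ holds at some accessible world.
At u: q is false, \Diamond r is true, so q \lor \Diamond r is true.
  At u: \Diamond r requires r at some successor in {u, x}.
    r holds at x, so \Diamond r is true at u.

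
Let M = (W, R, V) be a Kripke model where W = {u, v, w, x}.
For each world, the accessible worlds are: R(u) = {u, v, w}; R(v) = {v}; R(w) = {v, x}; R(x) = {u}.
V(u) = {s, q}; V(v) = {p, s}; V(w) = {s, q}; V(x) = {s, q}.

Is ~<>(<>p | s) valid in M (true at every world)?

Let φ = ~<>(<>p | s). Evaluate φ at each world:
  u (successors {u, v, w}): φ is false.
  v (successors {v}): φ is false.
  w (successors {v, x}): φ is false.
  x (successors {u}): φ is false.
Detail at u (counterexample):
  At u: <>(<>p | s) is true, so ~<>(<>p | s) is false.
    At u: <>(<>p | s) requires <>p | s at some successor in {u, v, w}.
      <>p | s holds at u, so <>(<>p | s) is true at u.

No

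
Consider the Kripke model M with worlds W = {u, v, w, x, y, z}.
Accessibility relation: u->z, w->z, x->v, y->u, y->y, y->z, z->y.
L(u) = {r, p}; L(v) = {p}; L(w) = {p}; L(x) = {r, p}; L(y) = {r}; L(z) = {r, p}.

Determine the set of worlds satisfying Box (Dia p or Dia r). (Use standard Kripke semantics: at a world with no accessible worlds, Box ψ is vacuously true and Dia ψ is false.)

u, v, w, y, z

Let φ = Box (Dia p or Dia r). Evaluate φ at each world:
  u (successors {z}): φ is true.
  v (successors ∅): φ is true.
  w (successors {z}): φ is true.
  x (successors {v}): φ is false.
  y (successors {u, y, z}): φ is true.
  z (successors {y}): φ is true.
For instance, at z:
  At z: Box (Dia p or Dia r) requires Dia p or Dia r at every successor {y}.
      At y: Dia p is true, Dia r is true, so Dia p or Dia r is true.
  So Box (Dia p or Dia r) is true at z.
Satisfying worlds: {u, v, w, y, z}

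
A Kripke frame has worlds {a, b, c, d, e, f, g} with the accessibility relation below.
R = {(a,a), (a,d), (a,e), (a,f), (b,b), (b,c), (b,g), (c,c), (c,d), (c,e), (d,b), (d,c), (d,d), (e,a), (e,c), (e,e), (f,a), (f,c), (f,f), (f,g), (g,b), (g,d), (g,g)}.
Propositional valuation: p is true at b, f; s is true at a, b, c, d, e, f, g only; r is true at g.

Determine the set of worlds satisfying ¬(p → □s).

none

Let φ = ¬(p → □s). Evaluate φ at each world:
  a (successors {a, d, e, f}): φ is false.
  b (successors {b, c, g}): φ is false.
  c (successors {c, d, e}): φ is false.
  d (successors {b, c, d}): φ is false.
  e (successors {a, c, e}): φ is false.
  f (successors {a, c, f, g}): φ is false.
  g (successors {b, d, g}): φ is false.
For instance, at f:
  At f: p → □s is true, so ¬(p → □s) is false.
    At f: p is true, □s is true, so p → □s is true.
      At f: □s requires s at every successor {a, c, f, g}.
        At a: s is true.
        At c: s is true.
        At f: s is true.
        At g: s is true.
      So □s is true at f.
Satisfying worlds: none.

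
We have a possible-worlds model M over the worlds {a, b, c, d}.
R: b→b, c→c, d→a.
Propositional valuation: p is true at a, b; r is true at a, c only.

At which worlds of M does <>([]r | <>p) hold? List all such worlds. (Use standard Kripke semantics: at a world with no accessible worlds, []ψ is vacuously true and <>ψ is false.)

b, c, d

Let φ = <>([]r | <>p). Evaluate φ at each world:
  a (successors ∅): φ is false.
  b (successors {b}): φ is true.
  c (successors {c}): φ is true.
  d (successors {a}): φ is true.
For instance, at c:
  At c: <>([]r | <>p) requires []r | <>p at some successor in {c}.
    []r | <>p holds at c, so <>([]r | <>p) is true at c.
      At c: []r is true, <>p is false, so []r | <>p is true.
Satisfying worlds: {b, c, d}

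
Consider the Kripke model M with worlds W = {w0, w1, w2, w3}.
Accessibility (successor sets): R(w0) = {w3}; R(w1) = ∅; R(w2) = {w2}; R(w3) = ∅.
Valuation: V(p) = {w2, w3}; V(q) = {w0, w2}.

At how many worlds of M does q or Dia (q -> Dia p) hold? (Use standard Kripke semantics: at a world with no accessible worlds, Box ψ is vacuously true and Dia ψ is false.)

2

Let φ = q or Dia (q -> Dia p). Evaluate φ at each world:
  w0 (successors {w3}): φ is true.
  w1 (successors ∅): φ is false.
  w2 (successors {w2}): φ is true.
  w3 (successors ∅): φ is false.
For instance, at w0:
  At w0: q is true, Dia (q -> Dia p) is true, so q or Dia (q -> Dia p) is true.
    At w0: Dia (q -> Dia p) requires q -> Dia p at some successor in {w3}.
      q -> Dia p holds at w3, so Dia (q -> Dia p) is true at w0.
Satisfying worlds: {w0, w2}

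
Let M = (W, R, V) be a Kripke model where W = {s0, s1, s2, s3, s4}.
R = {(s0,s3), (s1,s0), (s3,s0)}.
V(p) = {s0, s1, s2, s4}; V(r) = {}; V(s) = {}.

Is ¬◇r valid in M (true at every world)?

Yes

Let φ = ¬◇r. Evaluate φ at each world:
  s0 (successors {s3}): φ is true.
  s1 (successors {s0}): φ is true.
  s2 (successors ∅): φ is true.
  s3 (successors {s0}): φ is true.
  s4 (successors ∅): φ is true.
For instance, at s1:
  At s1: ◇r is false, so ¬◇r is true.
    At s1: ◇r requires r at some successor in {s0}.
      At s0: r is false.
    So ◇r is false at s1.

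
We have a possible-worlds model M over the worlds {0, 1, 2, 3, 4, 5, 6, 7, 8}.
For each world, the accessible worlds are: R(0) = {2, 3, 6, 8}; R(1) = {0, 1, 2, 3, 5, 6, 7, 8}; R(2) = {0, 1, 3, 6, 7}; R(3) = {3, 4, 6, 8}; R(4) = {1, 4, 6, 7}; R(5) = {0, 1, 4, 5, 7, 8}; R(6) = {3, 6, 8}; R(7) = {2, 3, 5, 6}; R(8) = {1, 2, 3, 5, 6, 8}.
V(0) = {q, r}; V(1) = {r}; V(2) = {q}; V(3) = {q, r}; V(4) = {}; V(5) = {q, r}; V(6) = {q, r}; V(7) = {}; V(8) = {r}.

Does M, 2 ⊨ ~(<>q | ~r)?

No

At 2: <>q | ~r is true, so ~(<>q | ~r) is false.
  At 2: <>q is true, ~r is true, so <>q | ~r is true.
    At 2: <>q requires q at some successor in {0, 1, 3, 6, 7}.
      q holds at 0, so <>q is true at 2.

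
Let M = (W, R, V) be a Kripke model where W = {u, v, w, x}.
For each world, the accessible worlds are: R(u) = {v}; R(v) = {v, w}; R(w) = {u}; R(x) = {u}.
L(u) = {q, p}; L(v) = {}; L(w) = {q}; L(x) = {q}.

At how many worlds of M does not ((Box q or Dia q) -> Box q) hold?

1

Let φ = not ((Box q or Dia q) -> Box q). Evaluate φ at each world:
  u (successors {v}): φ is false.
  v (successors {v, w}): φ is true.
  w (successors {u}): φ is false.
  x (successors {u}): φ is false.
For instance, at x:
  At x: (Box q or Dia q) -> Box q is true, so not ((Box q or Dia q) -> Box q) is false.
    At x: Box q or Dia q is true, Box q is true, so (Box q or Dia q) -> Box q is true.
      At x: Box q is true, Dia q is true, so Box q or Dia q is true.
      At x: Box q requires q at every successor {u}.
        At u: q is true.
      So Box q is true at x.
Satisfying worlds: {v}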